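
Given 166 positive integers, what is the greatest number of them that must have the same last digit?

The 166 positive integers fall into 10 possible last digits.
If each of the 10 possible last digits held at most 16, the total would be at most 10 × 16 = 160 < 166, a contradiction.
So at least one holds ⌈166/10⌉ = 17.

17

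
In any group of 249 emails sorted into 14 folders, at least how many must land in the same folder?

18

The 249 emails fall into 14 folders.
If each of the 14 folders held at most 17, the total would be at most 14 × 17 = 238 < 249, a contradiction.
So at least one holds ⌈249/14⌉ = 18.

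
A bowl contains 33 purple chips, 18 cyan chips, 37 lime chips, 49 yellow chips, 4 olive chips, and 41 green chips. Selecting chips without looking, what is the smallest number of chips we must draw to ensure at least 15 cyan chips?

To avoid cyan chips as long as possible, exhaust the other 5 colors first.
The worst case draws every non-cyan chip first: 33 + 37 + 49 + 4 + 41 = 164.
The next 15 draws are then forced to be cyan, giving 164 + 15 = 179.

179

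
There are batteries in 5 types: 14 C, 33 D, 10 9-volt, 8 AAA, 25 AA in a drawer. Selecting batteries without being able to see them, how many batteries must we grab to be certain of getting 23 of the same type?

In the worst case we take at most 22 of each type, but all 14 C, all 10 9-volt, and all 8 AAA (fewer than 22), giving 14 + 22 + 10 + 8 + 22 = 76.
One more battery then forces some type to 23, so 76 + 1 = 77.

77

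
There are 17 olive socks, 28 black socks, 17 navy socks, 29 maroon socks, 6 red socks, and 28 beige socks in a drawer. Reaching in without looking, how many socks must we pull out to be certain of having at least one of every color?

The hardest color to obtain is red: we could draw every other sock first — 125 − 6 = 119 socks — without a single red one.
The next draw must be red, so 119 + 1 = 120.

120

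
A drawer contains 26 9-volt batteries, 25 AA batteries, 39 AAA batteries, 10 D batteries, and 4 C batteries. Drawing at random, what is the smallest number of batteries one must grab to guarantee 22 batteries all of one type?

78

Treat the 5 types as pigeonholes.
In the worst case we take at most 21 of each type, but all 10 D and all 4 C (fewer than 21), giving 21 + 21 + 21 + 10 + 4 = 77.
One more battery then forces some type to 22, so 77 + 1 = 78.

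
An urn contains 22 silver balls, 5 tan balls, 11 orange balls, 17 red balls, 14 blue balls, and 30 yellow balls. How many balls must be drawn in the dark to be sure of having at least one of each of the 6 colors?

95

The hardest color to obtain is tan: we could draw every other ball first — 99 − 5 = 94 balls — without a single tan one.
The next draw must be tan, so 94 + 1 = 95.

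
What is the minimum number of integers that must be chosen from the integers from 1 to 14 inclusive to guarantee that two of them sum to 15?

Partition {1, …, 14} into 7 pairs: {1,14}, {2,13}, …, {7,8}.
Choosing 7 integers — say the integers 1 through 7 — takes one from each pair and avoids the property.
Choosing 8 forces two into the same pair by pigeonhole, and those sum to 15. So 8.

8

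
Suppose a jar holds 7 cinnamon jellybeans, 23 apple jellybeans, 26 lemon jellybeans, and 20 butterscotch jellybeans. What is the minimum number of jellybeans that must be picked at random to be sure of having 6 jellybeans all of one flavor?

The worst case takes 5 jellybeans of each flavor without reaching 6 of any: 4 × 5 = 20.
The next jellybean must bring some flavor to 6, so 20 + 1 = 21.

21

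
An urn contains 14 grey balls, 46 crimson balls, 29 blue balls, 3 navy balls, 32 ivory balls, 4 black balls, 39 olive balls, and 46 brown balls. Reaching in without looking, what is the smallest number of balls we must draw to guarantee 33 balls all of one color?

179

Treat the 8 colors as pigeonholes.
In the worst case we take at most 32 of each color, but all 14 grey, all 29 blue, all 3 navy, and all 4 black (fewer than 32), giving 14 + 32 + 29 + 3 + 32 + 4 + 32 + 32 = 178.
One more ball then forces some color to 33, so 178 + 1 = 179.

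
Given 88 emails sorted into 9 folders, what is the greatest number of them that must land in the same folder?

10

If each of the 9 folders held at most 9, the total would be at most 9 × 9 = 81 < 88, a contradiction.
So at least one holds ⌈88/9⌉ = 10.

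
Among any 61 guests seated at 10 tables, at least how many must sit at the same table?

7

The 61 guests fall into 10 tables.
If each of the 10 tables held at most 6, the total would be at most 10 × 6 = 60 < 61, a contradiction.
So at least one holds ⌈61/10⌉ = 7.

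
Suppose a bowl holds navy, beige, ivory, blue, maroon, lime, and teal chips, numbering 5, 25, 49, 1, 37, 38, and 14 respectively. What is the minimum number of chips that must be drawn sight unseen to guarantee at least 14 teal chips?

The worst case draws every non-teal chip first: 5 + 25 + 49 + 1 + 37 + 38 = 155.
The next 14 draws are then forced to be teal, giving 155 + 14 = 169.

169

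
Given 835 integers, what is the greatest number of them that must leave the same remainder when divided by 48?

The 835 integers fall into 48 residue classes modulo 48.
If each of the 48 residue classes modulo 48 held at most 17, the total would be at most 48 × 17 = 816 < 835, a contradiction.
So at least one holds ⌈835/48⌉ = 18.

18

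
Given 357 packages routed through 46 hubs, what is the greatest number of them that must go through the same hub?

8

The 357 packages fall into 46 hubs.
If each of the 46 hubs held at most 7, the total would be at most 46 × 7 = 322 < 357, a contradiction.
So at least one holds ⌈357/46⌉ = 8.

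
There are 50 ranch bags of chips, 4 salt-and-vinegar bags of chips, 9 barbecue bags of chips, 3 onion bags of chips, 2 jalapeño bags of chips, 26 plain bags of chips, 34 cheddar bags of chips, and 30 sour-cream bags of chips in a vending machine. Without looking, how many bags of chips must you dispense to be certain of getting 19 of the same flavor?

Treat the 8 flavors as pigeonholes.
In the worst case we take at most 18 of each flavor, but all 4 salt-and-vinegar, all 9 barbecue, all 3 onion, and all 2 jalapeño (fewer than 18), giving 18 + 4 + 9 + 3 + 2 + 18 + 18 + 18 = 90.
One more bag of chips then forces some flavor to 19, so 90 + 1 = 91.

91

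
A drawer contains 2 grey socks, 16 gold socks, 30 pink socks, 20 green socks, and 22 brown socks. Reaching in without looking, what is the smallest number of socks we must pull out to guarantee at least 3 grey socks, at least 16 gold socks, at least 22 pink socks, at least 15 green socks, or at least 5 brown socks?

57

The worst case stops just short of every target: 2 grey, 15 gold, 21 pink, 14 green, 4 brown — 2 + 15 + 21 + 14 + 4 = 56 socks.
One more sock must push some color to its target, so 56 + 1 = 57.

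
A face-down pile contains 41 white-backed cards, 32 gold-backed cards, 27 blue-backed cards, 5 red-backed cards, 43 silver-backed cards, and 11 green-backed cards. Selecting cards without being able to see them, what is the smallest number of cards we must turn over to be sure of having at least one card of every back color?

155

The hardest back color to obtain is red-backed: we could draw every other card first — 159 − 5 = 154 cards — without a single red-backed one.
The next draw must be red-backed, so 154 + 1 = 155.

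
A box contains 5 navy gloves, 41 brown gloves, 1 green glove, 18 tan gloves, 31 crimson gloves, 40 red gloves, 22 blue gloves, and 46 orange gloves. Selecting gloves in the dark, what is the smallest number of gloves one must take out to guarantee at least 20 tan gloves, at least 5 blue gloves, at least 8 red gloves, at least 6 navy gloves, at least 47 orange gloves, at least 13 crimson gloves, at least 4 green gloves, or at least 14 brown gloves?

107

Each of the 8 colors has its own threshold; avoid all of them simultaneously.
The worst case stops just short of every target: 5 navy, 13 brown, all 1 green, all 18 tan, 12 crimson, 7 red, 4 blue, 46 orange — 5 + 13 + 1 + 18 + 12 + 7 + 4 + 46 = 106 gloves.
One more glove must push some color to its target, so 106 + 1 = 107.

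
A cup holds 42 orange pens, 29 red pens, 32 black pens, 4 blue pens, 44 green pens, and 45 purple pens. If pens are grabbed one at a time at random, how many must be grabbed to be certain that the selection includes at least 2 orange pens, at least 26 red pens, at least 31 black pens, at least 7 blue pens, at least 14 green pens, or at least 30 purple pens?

The worst case stops just short of every target: 1 orange, 25 red, 30 black, all 4 blue, 13 green, 29 purple — 1 + 25 + 30 + 4 + 13 + 29 = 102 pens.
One more pen must push some ink color to its target, so 102 + 1 = 103.

103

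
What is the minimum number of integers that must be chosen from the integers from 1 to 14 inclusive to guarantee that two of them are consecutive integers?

Partition {1, …, 14} into 7 pairs: {1,2}, {3,4}, …, {13,14}.
Choosing 7 integers — say the 7 even numbers 2, 4, …, 14 — takes one from each pair and avoids the property.
Choosing 8 forces two into the same pair by pigeonhole, and those are consecutive. So 8.

8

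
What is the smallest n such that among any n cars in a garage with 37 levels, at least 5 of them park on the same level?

There are 37 levels acting as pigeonholes.
With 37 × 4 = 148 cars we could place exactly 4 in each, with no class reaching 5.
One more forces some class to hold 5, so 148 + 1 = 149.

149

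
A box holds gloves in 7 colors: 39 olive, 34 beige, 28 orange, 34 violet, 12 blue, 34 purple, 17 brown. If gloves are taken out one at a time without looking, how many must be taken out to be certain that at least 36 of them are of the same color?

195

Treat the 7 colors as pigeonholes.
In the worst case we take at most 35 of each color, but all 34 beige, all 28 orange, all 34 violet, all 12 blue, all 34 purple, and all 17 brown (fewer than 35), giving 35 + 34 + 28 + 34 + 12 + 34 + 17 = 194.
One more glove then forces some color to 36, so 194 + 1 = 195.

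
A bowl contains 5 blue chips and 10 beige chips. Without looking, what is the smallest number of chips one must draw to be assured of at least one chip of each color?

11

The hardest color to obtain is blue: we could draw every other chip first — 15 − 5 = 10 chips — without a single blue one.
The next draw must be blue, so 10 + 1 = 11.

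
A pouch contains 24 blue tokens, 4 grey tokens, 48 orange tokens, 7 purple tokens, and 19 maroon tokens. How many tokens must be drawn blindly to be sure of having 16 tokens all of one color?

57

In the worst case we take at most 15 of each color, but all 4 grey and all 7 purple (fewer than 15), giving 15 + 4 + 15 + 7 + 15 = 56.
One more token then forces some color to 16, so 56 + 1 = 57.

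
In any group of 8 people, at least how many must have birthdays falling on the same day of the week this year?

There are 7 days of the week, which serve as the pigeonholes.
If each of the 7 days of the week held at most 1, the total would be at most 7 × 1 = 7 < 8, a contradiction.
So at least one holds ⌈8/7⌉ = 2.

2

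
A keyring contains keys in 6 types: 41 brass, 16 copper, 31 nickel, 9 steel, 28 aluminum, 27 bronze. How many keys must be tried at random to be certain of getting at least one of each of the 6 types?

144

The hardest type to obtain is steel: we could draw every other key first — 152 − 9 = 143 keys — without a single steel one.
The next draw must be steel, so 143 + 1 = 144.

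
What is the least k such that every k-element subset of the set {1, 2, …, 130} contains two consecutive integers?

Partition {1, …, 130} into 65 pairs: {1,2}, {3,4}, …, {129,130}.
Choosing 65 integers — say the 65 even numbers 2, 4, …, 130 — takes one from each pair and avoids the property.
Choosing 66 forces two into the same pair by pigeonhole, and those are consecutive. So 66.

66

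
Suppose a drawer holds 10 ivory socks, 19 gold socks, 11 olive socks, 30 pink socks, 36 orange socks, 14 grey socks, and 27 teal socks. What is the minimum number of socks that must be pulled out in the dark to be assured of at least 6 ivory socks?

143

To avoid ivory socks as long as possible, exhaust the other 6 colors first.
The worst case draws every non-ivory sock first: 19 + 11 + 30 + 36 + 14 + 27 = 137.
The next 6 draws are then forced to be ivory, giving 137 + 6 = 143.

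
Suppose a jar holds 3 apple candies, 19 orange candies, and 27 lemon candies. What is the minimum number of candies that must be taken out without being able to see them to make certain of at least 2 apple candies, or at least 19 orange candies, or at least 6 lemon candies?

25

Each of the 3 flavors has its own threshold; avoid all of them simultaneously.
The worst case stops just short of every target: 1 apple, 18 orange, 5 lemon — 1 + 18 + 5 = 24 candies.
One more candy must push some flavor to its target, so 24 + 1 = 25.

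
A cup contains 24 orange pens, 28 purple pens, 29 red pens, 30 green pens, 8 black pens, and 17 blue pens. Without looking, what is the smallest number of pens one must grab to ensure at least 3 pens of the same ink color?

13

The worst case takes 2 pens of each ink color without reaching 3 of any: 6 × 2 = 12.
The next pen must bring some ink color to 3, so 12 + 1 = 13.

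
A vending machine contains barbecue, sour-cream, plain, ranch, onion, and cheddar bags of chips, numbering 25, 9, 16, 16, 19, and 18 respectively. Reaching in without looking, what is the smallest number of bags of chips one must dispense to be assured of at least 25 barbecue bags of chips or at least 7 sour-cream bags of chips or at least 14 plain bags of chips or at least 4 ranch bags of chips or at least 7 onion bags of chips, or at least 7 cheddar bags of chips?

Each of the 6 flavors has its own threshold; avoid all of them simultaneously.
The worst case stops just short of every target: 24 barbecue, 6 sour-cream, 13 plain, 3 ranch, 6 onion, 6 cheddar — 24 + 6 + 13 + 3 + 6 + 6 = 58 bags of chips.
One more bag of chips must push some flavor to its target, so 58 + 1 = 59.

59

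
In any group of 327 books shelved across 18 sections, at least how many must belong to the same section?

If each of the 18 sections held at most 18, the total would be at most 18 × 18 = 324 < 327, a contradiction.
So at least one holds ⌈327/18⌉ = 19.

19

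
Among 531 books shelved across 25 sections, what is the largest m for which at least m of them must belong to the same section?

If each of the 25 sections held at most 21, the total would be at most 25 × 21 = 525 < 531, a contradiction.
So at least one holds ⌈531/25⌉ = 22.

22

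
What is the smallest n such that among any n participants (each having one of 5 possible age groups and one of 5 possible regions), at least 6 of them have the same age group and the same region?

126

There are 5 × 5 = 25 (age group, region) combinations acting as pigeonholes.
With 25 × 5 = 125 participants we could place exactly 5 in each, with no (age group, region) pair reaching 6.
One more forces some (age group, region) pair to hold 6, so 125 + 1 = 126.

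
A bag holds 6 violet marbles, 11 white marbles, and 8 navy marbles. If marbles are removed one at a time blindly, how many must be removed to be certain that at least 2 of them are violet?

The worst case draws every non-violet marble first: 11 + 8 = 19.
The next 2 draws are then forced to be violet, giving 19 + 2 = 21.

21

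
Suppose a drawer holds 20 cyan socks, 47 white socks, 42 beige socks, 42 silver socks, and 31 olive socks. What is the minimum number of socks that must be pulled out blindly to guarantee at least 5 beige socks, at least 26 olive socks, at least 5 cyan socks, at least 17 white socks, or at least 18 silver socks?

67

The worst case stops just short of every target: 4 cyan, 16 white, 4 beige, 17 silver, 25 olive — 4 + 16 + 4 + 17 + 25 = 66 socks.
One more sock must push some color to its target, so 66 + 1 = 67.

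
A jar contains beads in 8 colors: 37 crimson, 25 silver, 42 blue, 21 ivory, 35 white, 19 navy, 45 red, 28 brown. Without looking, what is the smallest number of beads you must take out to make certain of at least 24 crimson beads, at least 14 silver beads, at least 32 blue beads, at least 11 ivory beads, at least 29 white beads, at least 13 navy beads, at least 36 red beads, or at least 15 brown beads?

The worst case stops just short of every target: 23 crimson, 13 silver, 31 blue, 10 ivory, 28 white, 12 navy, 35 red, 14 brown — 23 + 13 + 31 + 10 + 28 + 12 + 35 + 14 = 166 beads.
One more bead must push some color to its target, so 166 + 1 = 167.

167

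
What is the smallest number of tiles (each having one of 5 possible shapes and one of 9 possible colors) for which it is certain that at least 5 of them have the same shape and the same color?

There are 5 × 9 = 45 (shape, color) combinations acting as pigeonholes.
With 45 × 4 = 180 tiles we could place exactly 4 in each, with no (shape, color) pair reaching 5.
One more forces some (shape, color) pair to hold 5, so 180 + 1 = 181.

181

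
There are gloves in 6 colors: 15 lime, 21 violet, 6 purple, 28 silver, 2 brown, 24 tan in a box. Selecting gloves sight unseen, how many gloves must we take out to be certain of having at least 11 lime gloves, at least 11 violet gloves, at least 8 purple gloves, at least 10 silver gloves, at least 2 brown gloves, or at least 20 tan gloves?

The worst case stops just short of every target: 10 lime, 10 violet, all 6 purple, 9 silver, 1 brown, 19 tan — 10 + 10 + 6 + 9 + 1 + 19 = 55 gloves.
One more glove must push some color to its target, so 55 + 1 = 56.

56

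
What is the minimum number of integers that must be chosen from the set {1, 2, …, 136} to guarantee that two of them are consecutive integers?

69

Partition {1, …, 136} into 68 pairs: {1,2}, {3,4}, …, {135,136}.
Choosing 68 integers — say the 68 even numbers 2, 4, …, 136 — takes one from each pair and avoids the property.
Choosing 69 forces two into the same pair by pigeonhole, and those are consecutive. So 69.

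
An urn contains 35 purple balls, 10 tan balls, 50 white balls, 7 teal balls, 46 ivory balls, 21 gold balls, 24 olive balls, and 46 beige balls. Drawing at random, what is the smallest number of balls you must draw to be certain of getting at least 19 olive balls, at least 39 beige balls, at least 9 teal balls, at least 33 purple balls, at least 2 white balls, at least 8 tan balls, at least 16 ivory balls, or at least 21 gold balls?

The worst case stops just short of every target: 32 purple, 7 tan, 1 white, all 7 teal, 15 ivory, 20 gold, 18 olive, 38 beige — 32 + 7 + 1 + 7 + 15 + 20 + 18 + 38 = 138 balls.
One more ball must push some color to its target, so 138 + 1 = 139.

139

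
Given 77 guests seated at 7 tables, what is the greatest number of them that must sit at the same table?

If each of the 7 tables held at most 10, the total would be at most 7 × 10 = 70 < 77, a contradiction.
So at least one holds ⌈77/7⌉ = 11.

11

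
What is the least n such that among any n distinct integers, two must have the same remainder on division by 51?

52

Two integers differ by a multiple of 51 exactly when they share a remainder mod 51.
There are 51 residue classes mod 51, so 51 integers can all lie in distinct classes.
One more integer must repeat a residue, giving a difference divisible by 51. So n = 51 + 1 = 52.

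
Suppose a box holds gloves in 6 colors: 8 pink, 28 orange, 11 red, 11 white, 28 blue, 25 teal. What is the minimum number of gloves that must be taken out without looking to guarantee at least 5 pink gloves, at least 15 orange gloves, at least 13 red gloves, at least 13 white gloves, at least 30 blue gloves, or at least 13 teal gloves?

81

The worst case stops just short of every target: 4 pink, 14 orange, all 11 red, all 11 white, all 28 blue, 12 teal — 4 + 14 + 11 + 11 + 28 + 12 = 80 gloves.
One more glove must push some color to its target, so 80 + 1 = 81.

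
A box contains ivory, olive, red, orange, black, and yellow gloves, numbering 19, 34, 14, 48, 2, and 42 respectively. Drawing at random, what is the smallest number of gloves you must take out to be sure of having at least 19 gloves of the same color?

89

Treat the 6 colors as pigeonholes.
In the worst case we take at most 18 of each color, but all 14 red and all 2 black (fewer than 18), giving 18 + 18 + 14 + 18 + 2 + 18 = 88.
One more glove then forces some color to 19, so 88 + 1 = 89.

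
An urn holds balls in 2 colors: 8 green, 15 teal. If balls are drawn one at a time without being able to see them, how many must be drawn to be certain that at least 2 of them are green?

17

To avoid green balls as long as possible, exhaust the other 1 color first.
The worst case draws every non-green ball first: 15.
The next 2 draws are then forced to be green, giving 15 + 2 = 17.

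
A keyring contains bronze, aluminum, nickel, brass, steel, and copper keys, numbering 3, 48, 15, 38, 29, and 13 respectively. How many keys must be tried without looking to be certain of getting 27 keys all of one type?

110

In the worst case we take at most 26 of each type, but all 3 bronze, all 15 nickel, and all 13 copper (fewer than 26), giving 3 + 26 + 15 + 26 + 26 + 13 = 109.
One more key then forces some type to 27, so 109 + 1 = 110.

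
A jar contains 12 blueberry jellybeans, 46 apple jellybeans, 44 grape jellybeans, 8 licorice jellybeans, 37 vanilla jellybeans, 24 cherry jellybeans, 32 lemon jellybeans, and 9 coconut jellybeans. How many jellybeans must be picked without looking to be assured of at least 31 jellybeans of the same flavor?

In the worst case we take at most 30 of each flavor, but all 12 blueberry, all 8 licorice, all 24 cherry, and all 9 coconut (fewer than 30), giving 12 + 30 + 30 + 8 + 30 + 24 + 30 + 9 = 173.
One more jellybean then forces some flavor to 31, so 173 + 1 = 174.

174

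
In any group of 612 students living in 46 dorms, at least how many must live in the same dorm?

The 612 students fall into 46 dorms.
If each of the 46 dorms held at most 13, the total would be at most 46 × 13 = 598 < 612, a contradiction.
So at least one holds ⌈612/46⌉ = 14.

14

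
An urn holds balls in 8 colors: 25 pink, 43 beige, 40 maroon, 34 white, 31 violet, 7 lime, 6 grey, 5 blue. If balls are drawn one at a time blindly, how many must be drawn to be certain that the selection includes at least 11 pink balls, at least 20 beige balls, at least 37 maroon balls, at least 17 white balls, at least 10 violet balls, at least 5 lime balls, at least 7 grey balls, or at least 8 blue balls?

The worst case stops just short of every target: 10 pink, 19 beige, 36 maroon, 16 white, 9 violet, 4 lime, 6 grey, all 5 blue — 10 + 19 + 36 + 16 + 9 + 4 + 6 + 5 = 105 balls.
One more ball must push some color to its target, so 105 + 1 = 106.

106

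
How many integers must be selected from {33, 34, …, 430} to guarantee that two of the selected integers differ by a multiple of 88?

Group the integers by remainder mod 88; there are 88 residue classes, each nonempty in this range.
Choosing one from each class (88 integers) avoids any shared remainder.
One more choice must repeat a class, so two differ by a multiple of 88. Hence 88 + 1 = 89.

89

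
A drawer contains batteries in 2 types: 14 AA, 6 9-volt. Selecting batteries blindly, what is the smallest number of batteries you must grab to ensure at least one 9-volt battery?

15

The worst case draws every non-9-volt battery first: 14.
The next draw is then forced to be 9-volt, giving 14 + 1 = 15.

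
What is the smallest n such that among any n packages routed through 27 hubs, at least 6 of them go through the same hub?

136

There are 27 hubs acting as pigeonholes.
With 27 × 5 = 135 packages we could place exactly 5 in each, with no class reaching 6.
One more forces some class to hold 6, so 135 + 1 = 136.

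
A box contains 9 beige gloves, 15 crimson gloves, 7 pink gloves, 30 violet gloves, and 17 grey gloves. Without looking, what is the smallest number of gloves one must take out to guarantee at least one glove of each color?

72

The hardest color to obtain is pink: we could draw every other glove first — 78 − 7 = 71 gloves — without a single pink one.
The next draw must be pink, so 71 + 1 = 72.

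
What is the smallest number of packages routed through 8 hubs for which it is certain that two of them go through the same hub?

9

There are 8 hubs acting as pigeonholes.
With 8 packages we could place one in each, avoiding any repeat.
One more forces some class to hold 2, so 8 + 1 = 9.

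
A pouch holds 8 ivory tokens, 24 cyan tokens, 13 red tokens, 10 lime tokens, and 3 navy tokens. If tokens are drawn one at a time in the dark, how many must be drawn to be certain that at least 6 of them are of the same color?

24

In the worst case we take at most 5 of each color, but all 3 navy (fewer than 5), giving 5 + 5 + 5 + 5 + 3 = 23.
One more token then forces some color to 6, so 23 + 1 = 24.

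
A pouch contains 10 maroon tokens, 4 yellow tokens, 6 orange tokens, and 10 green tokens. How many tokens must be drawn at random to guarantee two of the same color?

5

The worst case takes 1 token of each color without reaching 2 of any: 4 × 1 = 4.
The next token must bring some color to 2, so 4 + 1 = 5.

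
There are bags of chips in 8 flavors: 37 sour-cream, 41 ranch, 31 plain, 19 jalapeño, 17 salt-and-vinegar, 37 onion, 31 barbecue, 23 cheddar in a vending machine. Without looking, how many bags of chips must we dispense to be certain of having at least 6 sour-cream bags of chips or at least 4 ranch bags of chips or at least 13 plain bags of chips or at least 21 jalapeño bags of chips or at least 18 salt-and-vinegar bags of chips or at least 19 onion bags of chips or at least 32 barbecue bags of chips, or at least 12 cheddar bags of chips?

117

Each of the 8 flavors has its own threshold; avoid all of them simultaneously.
The worst case stops just short of every target: 5 sour-cream, 3 ranch, 12 plain, all 19 jalapeño, 17 salt-and-vinegar, 18 onion, 31 barbecue, 11 cheddar — 5 + 3 + 12 + 19 + 17 + 18 + 31 + 11 = 116 bags of chips.
One more bag of chips must push some flavor to its target, so 116 + 1 = 117.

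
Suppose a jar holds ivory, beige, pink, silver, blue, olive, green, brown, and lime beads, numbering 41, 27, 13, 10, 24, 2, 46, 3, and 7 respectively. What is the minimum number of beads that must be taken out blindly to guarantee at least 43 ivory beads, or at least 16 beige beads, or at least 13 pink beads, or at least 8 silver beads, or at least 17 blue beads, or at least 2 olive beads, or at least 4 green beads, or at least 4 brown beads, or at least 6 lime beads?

The worst case stops just short of every target: all 41 ivory, 15 beige, 12 pink, 7 silver, 16 blue, 1 olive, 3 green, 3 brown, 5 lime — 41 + 15 + 12 + 7 + 16 + 1 + 3 + 3 + 5 = 103 beads.
One more bead must push some color to its target, so 103 + 1 = 104.

104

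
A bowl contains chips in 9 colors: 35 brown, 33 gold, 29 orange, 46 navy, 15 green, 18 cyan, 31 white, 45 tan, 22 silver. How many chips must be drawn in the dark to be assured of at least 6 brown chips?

To avoid brown chips as long as possible, exhaust the other 8 colors first.
The worst case draws every non-brown chip first: 33 + 29 + 46 + 15 + 18 + 31 + 45 + 22 = 239.
The next 6 draws are then forced to be brown, giving 239 + 6 = 245.

245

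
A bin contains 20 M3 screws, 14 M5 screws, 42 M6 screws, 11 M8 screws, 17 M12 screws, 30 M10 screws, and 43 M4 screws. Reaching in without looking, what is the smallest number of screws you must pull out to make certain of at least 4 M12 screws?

164

The worst case draws every non-M12 screw first: 20 + 14 + 42 + 11 + 30 + 43 = 160.
The next 4 draws are then forced to be M12, giving 160 + 4 = 164.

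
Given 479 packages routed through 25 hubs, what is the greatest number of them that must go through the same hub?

20

If each of the 25 hubs held at most 19, the total would be at most 25 × 19 = 475 < 479, a contradiction.
So at least one holds ⌈479/25⌉ = 20.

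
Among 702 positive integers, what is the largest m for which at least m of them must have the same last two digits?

The 702 positive integers fall into 100 possible two-digit endings.
If each of the 100 possible two-digit endings held at most 7, the total would be at most 100 × 7 = 700 < 702, a contradiction.
So at least one holds ⌈702/100⌉ = 8.

8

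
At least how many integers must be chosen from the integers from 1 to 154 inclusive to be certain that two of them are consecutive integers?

78

Partition {1, …, 154} into 77 pairs: {1,2}, {3,4}, …, {153,154}.
Choosing 77 integers — say the 77 even numbers 2, 4, …, 154 — takes one from each pair and avoids the property.
Choosing 78 forces two into the same pair by pigeonhole, and those are consecutive. So 78.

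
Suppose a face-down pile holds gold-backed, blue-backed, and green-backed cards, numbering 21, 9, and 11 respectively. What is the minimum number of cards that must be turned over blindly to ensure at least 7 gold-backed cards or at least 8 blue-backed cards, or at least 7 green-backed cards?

The worst case stops just short of every target: 6 gold-backed, 7 blue-backed, 6 green-backed — 6 + 7 + 6 = 19 cards.
One more card must push some back color to its target, so 19 + 1 = 20.

20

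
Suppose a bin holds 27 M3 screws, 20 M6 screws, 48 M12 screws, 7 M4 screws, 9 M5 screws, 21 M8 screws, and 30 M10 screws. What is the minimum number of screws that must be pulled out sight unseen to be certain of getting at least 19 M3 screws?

154

To avoid M3 screws as long as possible, exhaust the other 6 sizes first.
The worst case draws every non-M3 screw first: 20 + 48 + 7 + 9 + 21 + 30 = 135.
The next 19 draws are then forced to be M3, giving 135 + 19 = 154.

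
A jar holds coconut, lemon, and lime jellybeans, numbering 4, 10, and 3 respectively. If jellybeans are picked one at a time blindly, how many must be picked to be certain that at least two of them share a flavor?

4

The worst case takes 1 jellybean of each flavor without reaching 2 of any: 3 × 1 = 3.
The next jellybean must bring some flavor to 2, so 3 + 1 = 4.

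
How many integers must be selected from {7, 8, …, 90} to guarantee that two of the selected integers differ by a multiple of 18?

19

Group the integers by remainder mod 18; there are 18 residue classes, each nonempty in this range.
Choosing one from each class (18 integers) avoids any shared remainder.
One more choice must repeat a class, so two differ by a multiple of 18. Hence 18 + 1 = 19.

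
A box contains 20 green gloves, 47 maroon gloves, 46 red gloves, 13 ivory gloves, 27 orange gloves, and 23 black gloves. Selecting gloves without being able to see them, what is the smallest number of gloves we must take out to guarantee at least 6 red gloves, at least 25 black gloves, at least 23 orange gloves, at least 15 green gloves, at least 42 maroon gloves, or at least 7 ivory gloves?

The worst case stops just short of every target: 14 green, 41 maroon, 5 red, 6 ivory, 22 orange, all 23 black — 14 + 41 + 5 + 6 + 22 + 23 = 111 gloves.
One more glove must push some color to its target, so 111 + 1 = 112.

112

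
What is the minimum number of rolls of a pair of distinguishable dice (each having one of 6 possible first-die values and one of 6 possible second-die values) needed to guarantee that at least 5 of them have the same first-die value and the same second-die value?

There are 6 × 6 = 36 (first-die value, second-die value) combinations acting as pigeonholes.
With 36 × 4 = 144 rolls of a pair of distinguishable dice we could place exactly 4 in each, with no (first-die value, second-die value) pair reaching 5.
One more forces some (first-die value, second-die value) pair to hold 5, so 144 + 1 = 145.

145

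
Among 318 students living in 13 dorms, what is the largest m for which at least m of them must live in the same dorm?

25

If each of the 13 dorms held at most 24, the total would be at most 13 × 24 = 312 < 318, a contradiction.
So at least one holds ⌈318/13⌉ = 25.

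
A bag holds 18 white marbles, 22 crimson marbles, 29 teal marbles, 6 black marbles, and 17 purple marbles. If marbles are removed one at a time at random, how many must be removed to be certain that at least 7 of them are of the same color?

31

Treat the 5 colors as pigeonholes.
The worst case takes 6 marbles of each color without reaching 7 of any: 5 × 6 = 30.
The next marble must bring some color to 7, so 30 + 1 = 31.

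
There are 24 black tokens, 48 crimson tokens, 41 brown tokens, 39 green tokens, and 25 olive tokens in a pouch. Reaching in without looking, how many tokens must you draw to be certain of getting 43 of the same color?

Treat the 5 colors as pigeonholes.
In the worst case we take at most 42 of each color, but all 24 black, all 41 brown, all 39 green, and all 25 olive (fewer than 42), giving 24 + 42 + 41 + 39 + 25 = 171.
One more token then forces some color to 43, so 171 + 1 = 172.

172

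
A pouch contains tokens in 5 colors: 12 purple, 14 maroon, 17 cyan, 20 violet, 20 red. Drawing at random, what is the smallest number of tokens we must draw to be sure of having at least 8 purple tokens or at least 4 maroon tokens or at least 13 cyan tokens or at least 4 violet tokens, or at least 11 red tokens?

36

The worst case stops just short of every target: 7 purple, 3 maroon, 12 cyan, 3 violet, 10 red — 7 + 3 + 12 + 3 + 10 = 35 tokens.
One more token must push some color to its target, so 35 + 1 = 36.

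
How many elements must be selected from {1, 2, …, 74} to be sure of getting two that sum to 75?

Partition {1, …, 74} into 37 pairs: {1,74}, {2,73}, …, {37,38}.
Choosing 37 integers — say the integers 1 through 37 — takes one from each pair and avoids the property.
Choosing 38 forces two into the same pair by pigeonhole, and those sum to 75. So 38.

38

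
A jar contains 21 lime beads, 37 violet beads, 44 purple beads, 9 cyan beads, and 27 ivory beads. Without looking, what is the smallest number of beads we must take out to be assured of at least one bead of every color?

130

The hardest color to obtain is cyan: we could draw every other bead first — 138 − 9 = 129 beads — without a single cyan one.
The next draw must be cyan, so 129 + 1 = 130.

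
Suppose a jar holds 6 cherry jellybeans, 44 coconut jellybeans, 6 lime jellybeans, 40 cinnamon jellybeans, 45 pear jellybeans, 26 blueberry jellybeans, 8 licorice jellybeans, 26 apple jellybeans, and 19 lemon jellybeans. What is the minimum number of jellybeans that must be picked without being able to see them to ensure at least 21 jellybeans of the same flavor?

140

Treat the 9 flavors as pigeonholes.
In the worst case we take at most 20 of each flavor, but all 6 cherry, all 6 lime, all 8 licorice, and all 19 lemon (fewer than 20), giving 6 + 20 + 6 + 20 + 20 + 20 + 8 + 20 + 19 = 139.
One more jellybean then forces some flavor to 21, so 139 + 1 = 140.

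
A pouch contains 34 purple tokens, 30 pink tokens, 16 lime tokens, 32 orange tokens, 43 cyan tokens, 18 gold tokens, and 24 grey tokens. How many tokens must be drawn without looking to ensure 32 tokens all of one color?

182

Treat the 7 colors as pigeonholes.
In the worst case we take at most 31 of each color, but all 30 pink, all 16 lime, all 18 gold, and all 24 grey (fewer than 31), giving 31 + 30 + 16 + 31 + 31 + 18 + 24 = 181.
One more token then forces some color to 32, so 181 + 1 = 182.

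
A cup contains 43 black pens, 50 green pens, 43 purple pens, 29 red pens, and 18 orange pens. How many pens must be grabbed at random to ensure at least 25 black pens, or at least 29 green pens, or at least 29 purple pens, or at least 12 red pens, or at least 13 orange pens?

The worst case stops just short of every target: 24 black, 28 green, 28 purple, 11 red, 12 orange — 24 + 28 + 28 + 11 + 12 = 103 pens.
One more pen must push some ink color to its target, so 103 + 1 = 104.

104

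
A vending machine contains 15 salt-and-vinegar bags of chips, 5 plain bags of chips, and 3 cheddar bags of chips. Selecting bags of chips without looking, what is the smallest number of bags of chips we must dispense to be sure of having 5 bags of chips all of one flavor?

12

Treat the 3 flavors as pigeonholes.
In the worst case we take at most 4 of each flavor, but all 3 cheddar (fewer than 4), giving 4 + 4 + 3 = 11.
One more bag of chips then forces some flavor to 5, so 11 + 1 = 12.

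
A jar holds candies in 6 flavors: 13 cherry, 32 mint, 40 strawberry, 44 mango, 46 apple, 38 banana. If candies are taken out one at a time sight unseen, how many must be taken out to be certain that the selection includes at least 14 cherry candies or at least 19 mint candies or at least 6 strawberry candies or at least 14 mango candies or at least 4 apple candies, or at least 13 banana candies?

65

Each of the 6 flavors has its own threshold; avoid all of them simultaneously.
The worst case stops just short of every target: 13 cherry, 18 mint, 5 strawberry, 13 mango, 3 apple, 12 banana — 13 + 18 + 5 + 13 + 3 + 12 = 64 candies.
One more candy must push some flavor to its target, so 64 + 1 = 65.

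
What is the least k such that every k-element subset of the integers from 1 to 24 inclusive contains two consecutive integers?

13

Partition {1, …, 24} into 12 pairs: {1,2}, {3,4}, …, {23,24}.
Choosing 12 integers — say the 12 even numbers 2, 4, …, 24 — takes one from each pair and avoids the property.
Choosing 13 forces two into the same pair by pigeonhole, and those are consecutive. So 13.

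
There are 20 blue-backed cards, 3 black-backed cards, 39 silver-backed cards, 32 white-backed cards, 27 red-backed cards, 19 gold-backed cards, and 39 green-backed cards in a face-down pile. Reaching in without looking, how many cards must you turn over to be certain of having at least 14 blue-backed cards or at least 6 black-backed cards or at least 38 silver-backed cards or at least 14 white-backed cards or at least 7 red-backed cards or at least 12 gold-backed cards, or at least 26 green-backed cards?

The worst case stops just short of every target: 13 blue-backed, all 3 black-backed, 37 silver-backed, 13 white-backed, 6 red-backed, 11 gold-backed, 25 green-backed — 13 + 3 + 37 + 13 + 6 + 11 + 25 = 108 cards.
One more card must push some back color to its target, so 108 + 1 = 109.

109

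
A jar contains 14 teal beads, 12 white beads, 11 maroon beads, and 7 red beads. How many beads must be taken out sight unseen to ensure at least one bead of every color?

38

The hardest color to obtain is red: we could draw every other bead first — 44 − 7 = 37 beads — without a single red one.
The next draw must be red, so 37 + 1 = 38.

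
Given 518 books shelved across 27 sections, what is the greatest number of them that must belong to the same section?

20

The 518 books fall into 27 sections.
If each of the 27 sections held at most 19, the total would be at most 27 × 19 = 513 < 518, a contradiction.
So at least one holds ⌈518/27⌉ = 20.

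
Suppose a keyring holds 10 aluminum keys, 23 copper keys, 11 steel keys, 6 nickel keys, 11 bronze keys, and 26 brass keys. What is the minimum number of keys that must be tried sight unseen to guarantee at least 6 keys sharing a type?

31

The worst case takes 5 keys of each type without reaching 6 of any: 6 × 5 = 30.
The next key must bring some type to 6, so 30 + 1 = 31.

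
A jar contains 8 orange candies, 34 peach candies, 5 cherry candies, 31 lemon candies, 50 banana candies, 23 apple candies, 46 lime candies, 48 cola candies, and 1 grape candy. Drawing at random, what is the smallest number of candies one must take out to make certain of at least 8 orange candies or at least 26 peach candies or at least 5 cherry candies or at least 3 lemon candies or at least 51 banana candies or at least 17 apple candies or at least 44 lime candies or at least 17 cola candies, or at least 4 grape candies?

The worst case stops just short of every target: 7 orange, 25 peach, 4 cherry, 2 lemon, 50 banana, 16 apple, 43 lime, 16 cola, all 1 grape — 7 + 25 + 4 + 2 + 50 + 16 + 43 + 16 + 1 = 164 candies.
One more candy must push some flavor to its target, so 164 + 1 = 165.

165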